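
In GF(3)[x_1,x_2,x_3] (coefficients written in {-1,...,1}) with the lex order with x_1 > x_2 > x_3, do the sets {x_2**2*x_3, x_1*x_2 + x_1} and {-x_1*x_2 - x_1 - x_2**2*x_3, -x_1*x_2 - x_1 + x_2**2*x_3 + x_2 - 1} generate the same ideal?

No, the ideals differ.

For a fixed monomial order, each ideal has a unique reduced Gröbner basis; comparing bases decides equality.
Buchberger on the first generating set:
f_1 = x_2**2*x_3, LT = x_2**2*x_3.
f_2 = x_1*x_2 + x_1, LT = x_1*x_2.

S(f_1,f_2): lcm = x_1*x_2**2*x_3. S = -x_1*x_2*x_3.
  leading term x_1*x_2*x_3: subtract (-x_3)·f_2 from -x_1*x_2*x_3 → x_1*x_3
  leading term x_1*x_3: no divisor's leading term divides it; move x_1*x_3 to the remainder.
  remainder x_1*x_3 ≠ 0; add g_3 = x_1*x_3 to the basis.

The other S-polynomials (S(f_1,g_3), S(f_2,g_3)) all reduce to 0 modulo the current basis, so we have a Gröbner basis.
Inter-reduce: drop elements whose leading term is divisible by another's, tail-reduce, and make monic.
Reduced Gröbner basis: {x_1*x_2 + x_1, x_1*x_3, x_2**2*x_3}.

Buchberger on the second generating set:
h_1 = -x_1*x_2 - x_1 - x_2**2*x_3, LT = x_1*x_2.
h_2 = -x_1*x_2 - x_1 + x_2**2*x_3 + x_2 - 1, LT = x_1*x_2.

S(h_1,h_2): lcm = x_1*x_2. S = -x_2**2*x_3 + x_2 - 1.
  leading term x_2**2*x_3: no divisor's leading term divides it; move -x_2**2*x_3 to the remainder.
  leading term x_2: no divisor's leading term divides it; move x_2 to the remainder.
  leading term 1: no divisor's leading term divides it; move -1 to the remainder.
  remainder -x_2**2*x_3 + x_2 - 1 ≠ 0; add k_3 = -x_2**2*x_3 + x_2 - 1 to the basis.

S(h_1,k_3): lcm = x_1*x_2**2*x_3. S = x_1*x_2*x_3 + x_1*x_2 - x_1 + x_2**3*x_3**2.
  leading term x_1*x_2*x_3: subtract (-x_3)·h_1 from x_1*x_2*x_3 + x_1*x_2 - x_1 + x_2**3*x_3**2 → x_1*x_2 - x_1*x_3 - x_1 + x_2**3*x_3**2 - x_2**2*x_3**2
  leading term x_1*x_2: subtract (-1)·h_1 from x_1*x_2 - x_1*x_3 - x_1 + x_2**3*x_3**2 - x_2**2*x_3**2 → -x_1*x_3 + x_1 + x_2**3*x_3**2 - x_2**2*x_3**2 - x_2**2*x_3
  leading term x_1*x_3: no divisor's leading term divides it; move -x_1*x_3 to the remainder.
  leading term x_1: no divisor's leading term divides it; move x_1 to the remainder.
  leading term x_2**3*x_3**2: subtract (-x_2*x_3)·k_3 from x_2**3*x_3**2 - x_2**2*x_3**2 - x_2**2*x_3 → -x_2**2*x_3**2 - x_2*x_3
  leading term x_2**2*x_3**2: subtract (x_3)·k_3 from -x_2**2*x_3**2 - x_2*x_3 → x_2*x_3 + x_3
  leading term x_2*x_3: no divisor's leading term divides it; move x_2*x_3 to the remainder.
  leading term x_3: no divisor's leading term divides it; move x_3 to the remainder.
  remainder -x_1*x_3 + x_1 + x_2*x_3 + x_3 ≠ 0; add k_4 = -x_1*x_3 + x_1 + x_2*x_3 + x_3 to the basis.

The other S-polynomials (S(h_2,k_3), S(h_1,k_4), S(h_2,k_4), S(k_3,k_4)) all reduce to 0 modulo the current basis, so we have a Gröbner basis.
Inter-reduce: drop elements whose leading term is divisible by another's, tail-reduce, and make monic.
Reduced Gröbner basis: {x_1*x_2 + x_1 + x_2 - 1, x_1*x_3 - x_1 - x_2*x_3 - x_3, x_2**2*x_3 - x_2 + 1}.

The bases are distinct; the ideals are different.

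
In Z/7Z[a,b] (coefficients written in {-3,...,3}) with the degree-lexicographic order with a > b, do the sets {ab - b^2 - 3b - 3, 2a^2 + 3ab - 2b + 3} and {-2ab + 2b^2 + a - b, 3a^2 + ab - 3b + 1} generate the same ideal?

Since reduced Gröbner bases are canonical representatives of ideals under a given ordering, it suffices to compute and compare them.
Buchberger on the first generating set:
f_1 = ab - b^2 - 3b - 3, LT = ab.
f_2 = 2a^2 + 3ab - 2b + 3, LT = a^2.

S(f_1,f_2): lcm = a^2b. S = ab^2 - 3ab + b^2 - 3a + 2b.
  leading term ab^2: subtract (b)·f_1 from ab^2 - 3ab + b^2 - 3a + 2b → b^3 - 3ab - 3b^2 - 3a - 2b
  leading term b^3: no divisor's leading term divides it; move b^3 to the remainder.
  leading term ab: subtract (-3)·f_1 from -3ab - 3b^2 - 3a - 2b → b^2 - 3a + 3b - 2
  leading term b^2: no divisor's leading term divides it; move b^2 to the remainder.
  leading term a: no divisor's leading term divides it; move -3a to the remainder.
  leading term b: no divisor's leading term divides it; move 3b to the remainder.
  leading term 1: no divisor's leading term divides it; move -2 to the remainder.
  remainder b^3 + b^2 - 3a + 3b - 2 ≠ 0; add g_3 = b^3 + b^2 - 3a + 3b - 2 to the basis.

The other S-polynomials (S(f_1,g_3), S(f_2,g_3)) all reduce to 0 modulo the current basis, so we have a Gröbner basis.
Inter-reduce: drop elements whose leading term is divisible by another's, tail-reduce, and make monic.
Reduced Gröbner basis: {b^3 + b^2 - 3a + 3b - 2, a^2 - 2b^2 - 1, ab - b^2 - 3b - 3}.

Buchberger on the second generating set:
h_1 = -2ab + 2b^2 + a - b, LT = ab.
h_2 = 3a^2 + ab - 3b + 1, LT = a^2.

S(h_1,h_2): lcm = a^2b. S = ab^2 + 3a^2 - 3ab + b^2 + 2b.
  leading term ab^2: subtract (3b)·h_1 from ab^2 + 3a^2 - 3ab + b^2 + 2b → b^3 + 3a^2 + ab - 3b^2 + 2b
  leading term b^3: no divisor's leading term divides it; move b^3 to the remainder.
  leading term a^2: subtract (1)·h_2 from 3a^2 + ab - 3b^2 + 2b → -3b^2 - 2b - 1
  leading term b^2: no divisor's leading term divides it; move -3b^2 to the remainder.
  leading term b: no divisor's leading term divides it; move -2b to the remainder.
  leading term 1: no divisor's leading term divides it; move -1 to the remainder.
  remainder b^3 - 3b^2 - 2b - 1 ≠ 0; add k_3 = b^3 - 3b^2 - 2b - 1 to the basis.

The other S-polynomials (S(h_1,k_3), S(h_2,k_3)) all reduce to 0 modulo the current basis, so we have a Gröbner basis.
Inter-reduce: drop elements whose leading term is divisible by another's, tail-reduce, and make monic.
Reduced Gröbner basis: {b^3 - 3b^2 - 2b - 1, a^2 - 2b^2 - a - 2, ab - b^2 + 3a - 3b}.

The bases are distinct; the ideals are different.

No, the ideals differ.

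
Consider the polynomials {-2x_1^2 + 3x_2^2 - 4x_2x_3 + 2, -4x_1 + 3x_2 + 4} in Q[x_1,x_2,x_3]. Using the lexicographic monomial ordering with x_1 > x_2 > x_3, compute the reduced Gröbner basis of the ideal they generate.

G = {x_1 - 3/4x_2 - 1, x_2^2 - 32/15x_2x_3 - 8/5x_2}

This is the nonlinear analogue of row-reducing a linear system.

f_1 = -2x_1^2 + 3x_2^2 - 4x_2x_3 + 2, LT = x_1^2.
f_2 = -4x_1 + 3x_2 + 4, LT = x_1.

S(f_1,f_2): lcm = x_1^2. S = 3/4x_1x_2 + x_1 - 3/2x_2^2 + 2x_2x_3 - 1.
  leading term x_1x_2: subtract (-3/16x_2)·f_2 from 3/4x_1x_2 + x_1 - 3/2x_2^2 + 2x_2x_3 - 1 → x_1 - 15/16x_2^2 + 2x_2x_3 + 3/4x_2 - 1
  leading term x_1: subtract (-1/4)·f_2 from x_1 - 15/16x_2^2 + 2x_2x_3 + 3/4x_2 - 1 → -15/16x_2^2 + 2x_2x_3 + 3/2x_2
  leading term x_2^2: no divisor's leading term divides it; move -15/16x_2^2 to the remainder.
  leading term x_2x_3: no divisor's leading term divides it; move 2x_2x_3 to the remainder.
  leading term x_2: no divisor's leading term divides it; move 3/2x_2 to the remainder.
  remainder -15/16x_2^2 + 2x_2x_3 + 3/2x_2 ≠ 0; add g_3 = -15/16x_2^2 + 2x_2x_3 + 3/2x_2 to the basis.

S(f_1,g_3): leading monomials are coprime, so the S-polynomial reduces to 0 (Buchberger's first criterion).
S(f_2,g_3): leading monomials are coprime, so the S-polynomial reduces to 0 (Buchberger's first criterion).
Every S-polynomial of the final basis reduces to 0, so we have a Gröbner basis.
Inter-reduce: drop elements whose leading term is divisible by another's, tail-reduce, and make monic.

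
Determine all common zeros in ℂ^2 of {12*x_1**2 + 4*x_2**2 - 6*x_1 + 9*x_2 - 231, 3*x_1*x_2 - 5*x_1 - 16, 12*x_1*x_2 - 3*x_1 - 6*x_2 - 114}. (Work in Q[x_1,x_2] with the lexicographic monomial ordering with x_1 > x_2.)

Compute a lex Gröbner basis by Buchberger's algorithm.
f_1 = 12*x_1**2 - 6*x_1 + 4*x_2**2 + 9*x_2 - 231, LT = x_1**2.
f_2 = 3*x_1*x_2 - 5*x_1 - 16, LT = x_1*x_2.
f_3 = 12*x_1*x_2 - 3*x_1 - 6*x_2 - 114, LT = x_1*x_2.

S(f_1,f_2): lcm = x_1**2*x_2. S = 5/3*x_1**2 - 1/2*x_1*x_2 + 16/3*x_1 + 1/3*x_2**3 + 3/4*x_2**2 - 77/4*x_2.
  leading term x_1**2: subtract (5/36)·f_1 from 5/3*x_1**2 - 1/2*x_1*x_2 + 16/3*x_1 + 1/3*x_2**3 + 3/4*x_2**2 - 77/4*x_2 → -1/2*x_1*x_2 + 37/6*x_1 + 1/3*x_2**3 + 7/36*x_2**2 - 41/2*x_2 + 385/12
  leading term x_1*x_2: subtract (-1/6)·f_2 from -1/2*x_1*x_2 + 37/6*x_1 + 1/3*x_2**3 + 7/36*x_2**2 - 41/2*x_2 + 385/12 → 16/3*x_1 + 1/3*x_2**3 + 7/36*x_2**2 - 41/2*x_2 + 353/12
  leading term x_1: no divisor's leading term divides it; move 16/3*x_1 to the remainder.
  leading term x_2**3: no divisor's leading term divides it; move 1/3*x_2**3 to the remainder.
  leading term x_2**2: no divisor's leading term divides it; move 7/36*x_2**2 to the remainder.
  leading term x_2: no divisor's leading term divides it; move -41/2*x_2 to the remainder.
  leading term 1: no divisor's leading term divides it; move 353/12 to the remainder.
  remainder 16/3*x_1 + 1/3*x_2**3 + 7/36*x_2**2 - 41/2*x_2 + 353/12 ≠ 0; add h_4 = 16/3*x_1 + 1/3*x_2**3 + 7/36*x_2**2 - 41/2*x_2 + 353/12 to the basis.

S(f_1,f_3): lcm = x_1**2*x_2. S = 1/4*x_1**2 + 19/2*x_1 + 1/3*x_2**3 + 3/4*x_2**2 - 77/4*x_2.
  leading term x_1**2: subtract (1/48)·f_1 from 1/4*x_1**2 + 19/2*x_1 + 1/3*x_2**3 + 3/4*x_2**2 - 77/4*x_2 → 77/8*x_1 + 1/3*x_2**3 + 2/3*x_2**2 - 311/16*x_2 + 77/16
  leading term x_1: subtract (231/128)·h_4 from 77/8*x_1 + 1/3*x_2**3 + 2/3*x_2**2 - 311/16*x_2 + 77/16 → -103/384*x_2**3 + 485/1536*x_2**2 + 4495/256*x_2 - 24717/512
  leading term x_2**3: no divisor's leading term divides it; move -103/384*x_2**3 to the remainder.
  leading term x_2**2: no divisor's leading term divides it; move 485/1536*x_2**2 to the remainder.
  leading term x_2: no divisor's leading term divides it; move 4495/256*x_2 to the remainder.
  leading term 1: no divisor's leading term divides it; move -24717/512 to the remainder.
  remainder -103/384*x_2**3 + 485/1536*x_2**2 + 4495/256*x_2 - 24717/512 ≠ 0; add h_5 = -103/384*x_2**3 + 485/1536*x_2**2 + 4495/256*x_2 - 24717/512 to the basis.

S(f_2,f_3): lcm = x_1*x_2. S = -17/12*x_1 + 1/2*x_2 + 25/6.
  leading term x_1: subtract (-17/64)·h_4 from -17/12*x_1 + 1/2*x_2 + 25/6 → 17/192*x_2**3 + 119/2304*x_2**2 - 633/128*x_2 + 3067/256
  leading term x_2**3: subtract (-34/103)·h_5 from 17/192*x_2**3 + 119/2304*x_2**2 - 633/128*x_2 + 3067/256 → 289/1854*x_2**2 + 701/824*x_2 - 3259/824
  leading term x_2**2: no divisor's leading term divides it; move 289/1854*x_2**2 to the remainder.
  leading term x_2: no divisor's leading term divides it; move 701/824*x_2 to the remainder.
  leading term 1: no divisor's leading term divides it; move -3259/824 to the remainder.
  remainder 289/1854*x_2**2 + 701/824*x_2 - 3259/824 ≠ 0; add h_6 = 289/1854*x_2**2 + 701/824*x_2 - 3259/824 to the basis.

S(f_2,h_5): lcm = x_1*x_2**3. S = -605/1236*x_1*x_2**2 + 13485/206*x_1*x_2 - 74151/412*x_1 - 16/3*x_2**2.
  leading term x_1*x_2**2: subtract (-605/3708*x_2)·f_2 from -605/1236*x_1*x_2**2 + 13485/206*x_1*x_2 - 74151/412*x_1 - 16/3*x_2**2 → 239705/3708*x_1*x_2 - 74151/412*x_1 - 16/3*x_2**2 - 2420/927*x_2
  leading term x_1*x_2: subtract (239705/11124)·f_2 from 239705/3708*x_1*x_2 - 74151/412*x_1 - 16/3*x_2**2 - 2420/927*x_2 → -200888/2781*x_1 - 16/3*x_2**2 - 2420/927*x_2 + 958820/2781
  leading term x_1: subtract (-25111/1854)·h_4 from -200888/2781*x_1 - 16/3*x_2**2 - 2420/927*x_2 + 958820/2781 → 25111/5562*x_2**3 - 180191/66744*x_2**2 - 1039231/3708*x_2 + 5511581/7416
  leading term x_2**3: subtract (-1607104/95481)·h_5 from 25111/5562*x_2**3 - 180191/66744*x_2**2 - 1039231/3708*x_2 + 5511581/7416 → 2247104/859329*x_2**2 + 162032/10609*x_2 - 6621968/95481
  leading term x_2**2: subtract (4494208/267903)·h_6 from 2247104/859329*x_2**2 + 162032/10609*x_2 - 6621968/95481 → 268352/267903*x_2 - 268352/89301
  leading term x_2: no divisor's leading term divides it; move 268352/267903*x_2 to the remainder.
  leading term 1: no divisor's leading term divides it; move -268352/89301 to the remainder.
  remainder 268352/267903*x_2 - 268352/89301 ≠ 0; add h_7 = 268352/267903*x_2 - 268352/89301 to the basis.

The other S-polynomials (S(f_1,h_4), S(f_2,h_4), S(f_3,h_4), S(f_1,h_5), S(f_3,h_5), S(h_4,h_5), S(f_1,h_6), S(f_2,h_6), S(f_3,h_6), S(h_4,h_6), S(h_5,h_6), S(f_1,h_7), S(f_2,h_7), S(f_3,h_7), S(h_4,h_7), S(h_5,h_7), S(h_6,h_7)) all reduce to 0 modulo the current basis, so we have a Gröbner basis.
Inter-reduce: drop elements whose leading term is divisible by another's, tail-reduce, and make monic.
Reduced Gröbner basis: {x_1 - 4, x_2 - 3}.

Since the basis is lex-ordered, x_2 - 3 is univariate in x_2. Its roots are {3}. Back-substituting each root into the other basis elements fixes the other coordinates.
  x_2 = 3: the earlier basis element becomes x_1 - 4 = 0, giving x_1 = 4 — point (4, 3).
Check: every point annihilates each of the original generators.
This is the nonlinear analogue of row-reducing a linear system.

{(4, 3)}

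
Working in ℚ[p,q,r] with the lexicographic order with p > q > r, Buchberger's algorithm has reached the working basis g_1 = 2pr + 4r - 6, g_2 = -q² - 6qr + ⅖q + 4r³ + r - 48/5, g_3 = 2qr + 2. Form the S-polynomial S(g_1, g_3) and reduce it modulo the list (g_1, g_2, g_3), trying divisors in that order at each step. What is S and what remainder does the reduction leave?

S(g_1, g_3) = -p + 2qr - 3q; remainder on division = -p - 3q - 2.

lcm(LM(g_1), LM(g_3)) = pqr.
S = (lcm/LT(g_1))·g_1 − (lcm/LT(g_3))·g_3 = -p + 2qr - 3q.
Reduce S modulo (g_1, g_2, g_3) in that order:
  leading term p: no divisor's leading term divides it; move -p to the remainder.
  leading term qr: subtract (1)·g_3 from 2qr - 3q → -3q - 2
  leading term q: no divisor's leading term divides it; move -3q to the remainder.
  leading term 1: no divisor's leading term divides it; move -2 to the remainder.
The remainder -p - 3q - 2 is nonzero, so it would be added as the next basis element.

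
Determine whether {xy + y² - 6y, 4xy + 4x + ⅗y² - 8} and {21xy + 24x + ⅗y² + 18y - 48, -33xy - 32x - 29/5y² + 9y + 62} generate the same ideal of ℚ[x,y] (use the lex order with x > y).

Since reduced Gröbner bases are canonical representatives of ideals under a given ordering, it suffices to compute and compare them.
Buchberger on the first generating set:
f_1 = xy + y² - 6y, LT = xy.
f_2 = 4xy + 4x + ⅗y² - 8, LT = xy.

S(f_1,f_2): lcm = xy. S = -x + 17/20y² - 6y + 2.
  leading term x: no divisor's leading term divides it; move -x to the remainder.
  leading term y²: no divisor's leading term divides it; move 17/20y² to the remainder.
  leading term y: no divisor's leading term divides it; move -6y to the remainder.
  leading term 1: no divisor's leading term divides it; move 2 to the remainder.
  remainder -x + 17/20y² - 6y + 2 ≠ 0; add g_3 = -x + 17/20y² - 6y + 2 to the basis.

S(f_1,g_3): lcm = xy. S = 17/20y³ - 5y² - 4y.
  leading term y³: no divisor's leading term divides it; move 17/20y³ to the remainder.
  leading term y²: no divisor's leading term divides it; move -5y² to the remainder.
  leading term y: no divisor's leading term divides it; move -4y to the remainder.
  remainder 17/20y³ - 5y² - 4y ≠ 0; add g_4 = 17/20y³ - 5y² - 4y to the basis.

The other S-polynomials (S(f_2,g_3), S(f_1,g_4), S(f_2,g_4), S(g_3,g_4)) all reduce to 0 modulo the current basis, so we have a Gröbner basis.
Inter-reduce: drop elements whose leading term is divisible by another's, tail-reduce, and make monic.
Reduced Gröbner basis: {x - 17/20y² + 6y - 2, y³ - 100/17y² - 80/17y}.

Buchberger on the second generating set:
h_1 = 21xy + 24x + ⅗y² + 18y - 48, LT = xy.
h_2 = -33xy - 32x - 29/5y² + 9y + 62, LT = xy.

S(h_1,h_2): lcm = xy. S = 40/231x - 34/231y² + 87/77y - 94/231.
  leading term x: no divisor's leading term divides it; move 40/231x to the remainder.
  leading term y²: no divisor's leading term divides it; move -34/231y² to the remainder.
  leading term y: no divisor's leading term divides it; move 87/77y to the remainder.
  leading term 1: no divisor's leading term divides it; move -94/231 to the remainder.
  remainder 40/231x - 34/231y² + 87/77y - 94/231 ≠ 0; add k_3 = 40/231x - 34/231y² + 87/77y - 94/231 to the basis.

S(h_1,k_3): lcm = xy. S = 8/7x + 17/20y³ - 1819/280y² + 449/140y - 16/7.
  leading term x: subtract (33/5)·k_3 from 8/7x + 17/20y³ - 1819/280y² + 449/140y - 16/7 → 17/20y³ - 221/40y² - 17/4y + ⅖
  leading term y³: no divisor's leading term divides it; move 17/20y³ to the remainder.
  leading term y²: no divisor's leading term divides it; move -221/40y² to the remainder.
  leading term y: no divisor's leading term divides it; move -17/4y to the remainder.
  leading term 1: no divisor's leading term divides it; move ⅖ to the remainder.
  remainder 17/20y³ - 221/40y² - 17/4y + ⅖ ≠ 0; add k_4 = 17/20y³ - 221/40y² - 17/4y + ⅖ to the basis.

The other S-polynomials (S(h_2,k_3), S(h_1,k_4), S(h_2,k_4), S(k_3,k_4)) all reduce to 0 modulo the current basis, so we have a Gröbner basis.
Inter-reduce: drop elements whose leading term is divisible by another's, tail-reduce, and make monic.
Reduced Gröbner basis: {x - 17/20y² + 261/40y - 47/20, y³ - 13/2y² - 5y + 8/17}.

The bases are distinct; the ideals are different.

No, the ideals differ.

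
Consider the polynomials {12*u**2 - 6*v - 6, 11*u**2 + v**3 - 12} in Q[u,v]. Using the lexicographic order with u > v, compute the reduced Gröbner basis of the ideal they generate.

G = {u**2 - 1/2*v - 1/2, v**3 + 11/2*v - 13/2}

f_1 = 12*u**2 - 6*v - 6, LT = u**2.
f_2 = 11*u**2 + v**3 - 12, LT = u**2.

S(f_1,f_2): lcm = u**2. S = -1/11*v**3 - 1/2*v + 13/22.
  reduce S modulo (f_1, f_2):
  remainder -1/11*v**3 - 1/2*v + 13/22 ≠ 0; add g_3 = -1/11*v**3 - 1/2*v + 13/22 to the basis.

The other S-polynomials (S(f_1,g_3), S(f_2,g_3)) all reduce to 0 modulo the current basis, so we have a Gröbner basis.
Inter-reduce: drop elements whose leading term is divisible by another's, tail-reduce, and make monic.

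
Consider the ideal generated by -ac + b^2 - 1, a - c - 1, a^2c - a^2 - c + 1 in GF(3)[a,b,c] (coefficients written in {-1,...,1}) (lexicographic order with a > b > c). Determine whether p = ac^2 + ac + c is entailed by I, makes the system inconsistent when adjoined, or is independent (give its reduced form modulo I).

First compute the reduced Gröbner basis of I by Buchberger's algorithm.
f_1 = -ac + b^2 - 1, LT = ac.
f_2 = a - c - 1, LT = a.
f_3 = a^2c - a^2 - c + 1, LT = a^2c.

S(f_1,f_2): lcm = ac. S = -b^2 + c^2 + c + 1.
  leading term b^2: no divisor's leading term divides it; move -b^2 to the remainder.
  leading term c^2: no divisor's leading term divides it; move c^2 to the remainder.
  leading term c: no divisor's leading term divides it; move c to the remainder.
  leading term 1: no divisor's leading term divides it; move 1 to the remainder.
  remainder -b^2 + c^2 + c + 1 ≠ 0; add h_4 = -b^2 + c^2 + c + 1 to the basis.

S(f_1,f_3): lcm = a^2c. S = a^2 - ab^2 + a + c - 1.
  leading term a^2: subtract (a)·f_2 from a^2 - ab^2 + a + c - 1 → -ab^2 + ac - a + c - 1
  leading term ab^2: subtract (-b^2)·f_2 from -ab^2 + ac - a + c - 1 → ac - a - b^2c - b^2 + c - 1
  leading term ac: subtract (-1)·f_1 from ac - a - b^2c - b^2 + c - 1 → -a - b^2c + c + 1
  leading term a: subtract (-1)·f_2 from -a - b^2c + c + 1 → -b^2c
  leading term b^2c: subtract (c)·h_4 from -b^2c → -c^3 - c^2 - c
  leading term c^3: no divisor's leading term divides it; move -c^3 to the remainder.
  leading term c^2: no divisor's leading term divides it; move -c^2 to the remainder.
  leading term c: no divisor's leading term divides it; move -c to the remainder.
  remainder -c^3 - c^2 - c ≠ 0; add h_5 = -c^3 - c^2 - c to the basis.

The other S-polynomials (S(f_2,f_3), S(f_1,h_4), S(f_2,h_4), S(f_3,h_4), S(f_1,h_5), S(f_2,h_5), S(f_3,h_5), S(h_4,h_5)) all reduce to 0 modulo the current basis, so we have a Gröbner basis.
Inter-reduce: drop elements whose leading term is divisible by another's, tail-reduce, and make monic.
Reduced Gröbner basis: {a - c - 1, b^2 - c^2 - c - 1, c^3 + c^2 + c}.
Label its elements g_1 = a - c - 1, g_2 = b^2 - c^2 - c - 1, g_3 = c^3 + c^2 + c.

Reduce p = ac^2 + ac + c modulo G:
  leading term ac^2: subtract (c^2)·g_1 from ac^2 + ac + c → ac + c^3 + c^2 + c
  leading term ac: subtract (c)·g_1 from ac + c^3 + c^2 + c → c^3 - c^2 - c
  leading term c^3: subtract (1)·g_3 from c^3 - c^2 - c → c^2 + c
  leading term c^2: no divisor's leading term divides it; move c^2 to the remainder.
  leading term c: no divisor's leading term divides it; move c to the remainder.
  normal form = c^2 + c.
The normal form is nonzero, so p ∉ I. Since p minus its normal form lies in I, I + (p) = I + (r) where r = c^2 + c; decide whether this ideal is the whole ring.
Run Buchberger on G together with r (pairs among the g_i already reduce to 0 since G is a Gröbner basis):
g_1 = a - c - 1, LT = a.
g_2 = b^2 - c^2 - c - 1, LT = b^2.
g_3 = c^3 + c^2 + c, LT = c^3.
r = c^2 + c, LT = c^2.

S(g_3,r): lcm = c^3. S = c.
  leading term c: no divisor's leading term divides it; move c to the remainder.
  remainder c ≠ 0; add m_5 = c to the basis.

The other S-polynomials (S(g_1,g_2), S(g_1,g_3), S(g_1,r), S(g_2,g_3), S(g_2,r), S(g_1,m_5), S(g_2,m_5), S(g_3,m_5), S(r,m_5)) all reduce to 0 modulo the current basis, so we have a Gröbner basis.
Inter-reduce: drop elements whose leading term is divisible by another's, tail-reduce, and make monic.
Reduced Gröbner basis: {a - 1, b^2 - 1, c}.
The reduced Gröbner basis of I + (p) is {a - 1, b^2 - 1, c} ≠ {1}, a proper ideal, so the enlarged system stays consistent: p is independent of I, with normal form c^2 + c.

The remainder on division by a Gröbner basis is unique — it is the normal form.

ac^2 + ac + c is independent of I; its normal form modulo I is c^2 + c.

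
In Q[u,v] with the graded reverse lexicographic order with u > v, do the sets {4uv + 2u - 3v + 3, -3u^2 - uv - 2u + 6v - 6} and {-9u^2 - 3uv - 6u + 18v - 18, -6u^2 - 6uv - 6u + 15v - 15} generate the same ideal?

Equality of ideals is decidable: compute both reduced Gröbner bases (unique for the ordering) and check whether they agree.
Buchberger on the first generating set:
f_1 = 4uv + 2u - 3v + 3, LT = uv.
f_2 = -3u^2 - uv - 2u + 6v - 6, LT = u^2.

S(f_1,f_2): lcm = u^2v. S = -1/3uv^2 + 1/2u^2 - 17/12uv + 2v^2 + 3/4u - 2v.
  leading term uv^2: subtract (-1/12v)·f_1 from -1/3uv^2 + 1/2u^2 - 17/12uv + 2v^2 + 3/4u - 2v → 1/2u^2 - 5/4uv + 7/4v^2 + 3/4u - 7/4v
  leading term u^2: subtract (-1/6)·f_2 from 1/2u^2 - 5/4uv + 7/4v^2 + 3/4u - 7/4v → -17/12uv + 7/4v^2 + 5/12u - 3/4v - 1
  leading term uv: subtract (-17/48)·f_1 from -17/12uv + 7/4v^2 + 5/12u - 3/4v - 1 → 7/4v^2 + 9/8u - 29/16v + 1/16
  leading term v^2: no divisor's leading term divides it; move 7/4v^2 to the remainder.
  leading term u: no divisor's leading term divides it; move 9/8u to the remainder.
  leading term v: no divisor's leading term divides it; move -29/16v to the remainder.
  leading term 1: no divisor's leading term divides it; move 1/16 to the remainder.
  remainder 7/4v^2 + 9/8u - 29/16v + 1/16 ≠ 0; add g_3 = 7/4v^2 + 9/8u - 29/16v + 1/16 to the basis.

The other S-polynomials (S(f_1,g_3), S(f_2,g_3)) all reduce to 0 modulo the current basis, so we have a Gröbner basis.
Inter-reduce: drop elements whose leading term is divisible by another's, tail-reduce, and make monic.
Reduced Gröbner basis: {u^2 + 1/2u - 7/4v + 7/4, uv + 1/2u - 3/4v + 3/4, v^2 + 9/14u - 29/28v + 1/28}.

Buchberger on the second generating set:
h_1 = -9u^2 - 3uv - 6u + 18v - 18, LT = u^2.
h_2 = -6u^2 - 6uv - 6u + 15v - 15, LT = u^2.

S(h_1,h_2): lcm = u^2. S = -2/3uv - 1/3u + 1/2v - 1/2.
  leading term uv: no divisor's leading term divides it; move -2/3uv to the remainder.
  leading term u: no divisor's leading term divides it; move -1/3u to the remainder.
  leading term v: no divisor's leading term divides it; move 1/2v to the remainder.
  leading term 1: no divisor's leading term divides it; move -1/2 to the remainder.
  remainder -2/3uv - 1/3u + 1/2v - 1/2 ≠ 0; add k_3 = -2/3uv - 1/3u + 1/2v - 1/2 to the basis.

S(h_1,k_3): lcm = u^2v. S = 1/3uv^2 - 1/2u^2 + 17/12uv - 2v^2 - 3/4u + 2v.
  leading term uv^2: subtract (-1/2v)·k_3 from 1/3uv^2 - 1/2u^2 + 17/12uv - 2v^2 - 3/4u + 2v → -1/2u^2 + 5/4uv - 7/4v^2 - 3/4u + 7/4v
  leading term u^2: subtract (1/18)·h_1 from -1/2u^2 + 5/4uv - 7/4v^2 - 3/4u + 7/4v → 17/12uv - 7/4v^2 - 5/12u + 3/4v + 1
  leading term uv: subtract (-17/8)·k_3 from 17/12uv - 7/4v^2 - 5/12u + 3/4v + 1 → -7/4v^2 - 9/8u + 29/16v - 1/16
  leading term v^2: no divisor's leading term divides it; move -7/4v^2 to the remainder.
  leading term u: no divisor's leading term divides it; move -9/8u to the remainder.
  leading term v: no divisor's leading term divides it; move 29/16v to the remainder.
  leading term 1: no divisor's leading term divides it; move -1/16 to the remainder.
  remainder -7/4v^2 - 9/8u + 29/16v - 1/16 ≠ 0; add k_4 = -7/4v^2 - 9/8u + 29/16v - 1/16 to the basis.

The other S-polynomials (S(h_2,k_3), S(h_1,k_4), S(h_2,k_4), S(k_3,k_4)) all reduce to 0 modulo the current basis, so we have a Gröbner basis.
Inter-reduce: drop elements whose leading term is divisible by another's, tail-reduce, and make monic.
Reduced Gröbner basis: {u^2 + 1/2u - 7/4v + 7/4, uv + 1/2u - 3/4v + 3/4, v^2 + 9/14u - 29/28v + 1/28}.

These coincide, so the ideals are equal.

Yes, the ideals are equal.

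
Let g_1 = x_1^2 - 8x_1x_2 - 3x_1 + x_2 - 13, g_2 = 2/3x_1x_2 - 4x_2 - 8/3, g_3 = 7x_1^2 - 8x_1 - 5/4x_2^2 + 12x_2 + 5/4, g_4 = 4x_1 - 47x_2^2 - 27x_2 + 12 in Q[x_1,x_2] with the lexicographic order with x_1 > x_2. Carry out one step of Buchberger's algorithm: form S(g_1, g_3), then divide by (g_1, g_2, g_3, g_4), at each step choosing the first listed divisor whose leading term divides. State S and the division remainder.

S(g_1, g_3) = -8x_1x_2 - 13/7x_1 + 5/28x_2^2 - 5/7x_2 - 369/28; remainder on division = -303/14x_2^2 - 245/4x_2 - 1109/28.

lcm(LM(g_1), LM(g_3)) = x_1^2.
S = (lcm/LT(g_1))·g_1 − (lcm/LT(g_3))·g_3 = -8x_1x_2 - 13/7x_1 + 5/28x_2^2 - 5/7x_2 - 369/28.
Reduce S modulo (g_1, g_2, g_3, g_4) in that order:
  leading term x_1x_2: subtract (-12)·g_2 from -8x_1x_2 - 13/7x_1 + 5/28x_2^2 - 5/7x_2 - 369/28 → -13/7x_1 + 5/28x_2^2 - 341/7x_2 - 1265/28
  leading term x_1: subtract (-13/28)·g_4 from -13/7x_1 + 5/28x_2^2 - 341/7x_2 - 1265/28 → -303/14x_2^2 - 245/4x_2 - 1109/28
  leading term x_2^2: no divisor's leading term divides it; move -303/14x_2^2 to the remainder.
  leading term x_2: no divisor's leading term divides it; move -245/4x_2 to the remainder.
  leading term 1: no divisor's leading term divides it; move -1109/28 to the remainder.
The remainder -303/14x_2^2 - 245/4x_2 - 1109/28 is nonzero, so it would be added as the next basis element.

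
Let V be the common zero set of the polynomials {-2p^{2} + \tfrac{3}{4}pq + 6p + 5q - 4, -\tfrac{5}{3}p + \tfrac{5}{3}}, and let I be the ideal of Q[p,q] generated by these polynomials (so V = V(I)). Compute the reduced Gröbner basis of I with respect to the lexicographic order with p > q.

G = {p - 1, q}

Buchberger's algorithm terminates because the ascending chain of leading-term ideals stabilizes.

f_1 = -2p^{2} + \tfrac{3}{4}pq + 6p + 5q - 4, LT = p^{2}.
f_2 = -\tfrac{5}{3}p + \tfrac{5}{3}, LT = p.

S(f_1,f_2): lcm = p^{2}. S = -\tfrac{3}{8}pq - 2p - \tfrac{5}{2}q + 2.
  leading term pq: subtract (\tfrac{9}{40}q)·f_2 from -\tfrac{3}{8}pq - 2p - \tfrac{5}{2}q + 2 → -2p - \tfrac{23}{8}q + 2
  leading term p: subtract (\tfrac{6}{5})·f_2 from -2p - \tfrac{23}{8}q + 2 → -\tfrac{23}{8}q
  leading term q: no divisor's leading term divides it; move -\tfrac{23}{8}q to the remainder.
  remainder -\tfrac{23}{8}q ≠ 0; add g_3 = -\tfrac{23}{8}q to the basis.

S(f_1,g_3): leading monomials are coprime, so the S-polynomial reduces to 0 (Buchberger's first criterion).
S(f_2,g_3): leading monomials are coprime, so the S-polynomial reduces to 0 (Buchberger's first criterion).
Every S-polynomial of the final basis reduces to 0, so we have a Gröbner basis.
Inter-reduce: drop elements whose leading term is divisible by another's, tail-reduce, and make monic.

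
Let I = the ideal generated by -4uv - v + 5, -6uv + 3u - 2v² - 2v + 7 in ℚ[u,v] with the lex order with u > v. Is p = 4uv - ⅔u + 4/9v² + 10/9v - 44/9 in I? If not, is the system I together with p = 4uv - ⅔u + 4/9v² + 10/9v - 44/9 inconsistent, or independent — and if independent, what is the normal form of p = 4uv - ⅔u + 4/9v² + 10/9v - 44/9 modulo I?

4uv - ⅔u + 4/9v² + 10/9v - 44/9 lies in I (it reduces to 0).

First compute the reduced Gröbner basis of I by Buchberger's algorithm.
f_1 = -4uv - v + 5, LT = uv.
f_2 = -6uv + 3u - 2v² - 2v + 7, LT = uv.

S(f_1,f_2): lcm = uv. S = ½u - ⅓v² - 1/12v - 1/12.
  leading term u: no divisor's leading term divides it; move ½u to the remainder.
  leading term v²: no divisor's leading term divides it; move -⅓v² to the remainder.
  leading term v: no divisor's leading term divides it; move -1/12v to the remainder.
  leading term 1: no divisor's leading term divides it; move -1/12 to the remainder.
  remainder ½u - ⅓v² - 1/12v - 1/12 ≠ 0; add h_3 = ½u - ⅓v² - 1/12v - 1/12 to the basis.

S(f_1,h_3): lcm = uv. S = ⅔v³ + ⅙v² + 5/12v - 5/4.
  leading term v³: no divisor's leading term divides it; move ⅔v³ to the remainder.
  leading term v²: no divisor's leading term divides it; move ⅙v² to the remainder.
  leading term v: no divisor's leading term divides it; move 5/12v to the remainder.
  leading term 1: no divisor's leading term divides it; move -5/4 to the remainder.
  remainder ⅔v³ + ⅙v² + 5/12v - 5/4 ≠ 0; add h_4 = ⅔v³ + ⅙v² + 5/12v - 5/4 to the basis.

S(f_2,h_3): lcm = uv. S = -½u + ⅔v³ + ½v² + ½v - 7/6.
  leading term u: subtract (-1)·h_3 from -½u + ⅔v³ + ½v² + ½v - 7/6 → ⅔v³ + ⅙v² + 5/12v - 5/4
  leading term v³: subtract (1)·h_4 from ⅔v³ + ⅙v² + 5/12v - 5/4 → 0
  remainder 0.

S(f_1,h_4): lcm = uv³. S = -¼uv² - ⅝uv + 15/8u + ¼v³ - 5/4v².
  leading term uv²: subtract (1/16v)·f_1 from -¼uv² - ⅝uv + 15/8u + ¼v³ - 5/4v² → -⅝uv + 15/8u + ¼v³ - 19/16v² - 5/16v
  leading term uv: subtract (5/32)·f_1 from -⅝uv + 15/8u + ¼v³ - 19/16v² - 5/16v → 15/8u + ¼v³ - 19/16v² - 5/32v - 25/32
  leading term u: subtract (15/4)·h_3 from 15/8u + ¼v³ - 19/16v² - 5/32v - 25/32 → ¼v³ + 1/16v² + 5/32v - 15/32
  leading term v³: subtract (⅜)·h_4 from ¼v³ + 1/16v² + 5/32v - 15/32 → 0
  remainder 0.

S(f_2,h_4): lcm = uv³. S = -¾uv² - ⅝uv + 15/8u + ⅓v⁴ + ⅓v³ - 7/6v².
  leading term uv²: subtract (3/16v)·f_1 from -¾uv² - ⅝uv + 15/8u + ⅓v⁴ + ⅓v³ - 7/6v² → -⅝uv + 15/8u + ⅓v⁴ + ⅓v³ - 47/48v² - 15/16v
  leading term uv: subtract (5/32)·f_1 from -⅝uv + 15/8u + ⅓v⁴ + ⅓v³ - 47/48v² - 15/16v → 15/8u + ⅓v⁴ + ⅓v³ - 47/48v² - 25/32v - 25/32
  leading term u: subtract (15/4)·h_3 from 15/8u + ⅓v⁴ + ⅓v³ - 47/48v² - 25/32v - 25/32 → ⅓v⁴ + ⅓v³ + 13/48v² - 15/32v - 15/32
  leading term v⁴: subtract (½v)·h_4 from ⅓v⁴ + ⅓v³ + 13/48v² - 15/32v - 15/32 → ¼v³ + 1/16v² + 5/32v - 15/32
  leading term v³: subtract (⅜)·h_4 from ¼v³ + 1/16v² + 5/32v - 15/32 → 0
  remainder 0.

S(h_3,h_4): leading monomials are coprime, so the S-polynomial reduces to 0 (Buchberger's first criterion).
Every S-polynomial of the final basis reduces to 0, so we have a Gröbner basis.
Inter-reduce: drop elements whose leading term is divisible by another's, tail-reduce, and make monic.
Reduced Gröbner basis: {u - ⅔v² - ⅙v - ⅙, v³ + ¼v² + ⅝v - 15/8}.
Label its elements g_1 = u - ⅔v² - ⅙v - ⅙, g_2 = v³ + ¼v² + ⅝v - 15/8.

Reduce p = 4uv - ⅔u + 4/9v² + 10/9v - 44/9 modulo G:
  leading term uv: subtract (4v)·g_1 from 4uv - ⅔u + 4/9v² + 10/9v - 44/9 → -⅔u + 8/3v³ + 10/9v² + 16/9v - 44/9
  leading term u: subtract (-⅔)·g_1 from -⅔u + 8/3v³ + 10/9v² + 16/9v - 44/9 → 8/3v³ + ⅔v² + 5/3v - 5
  leading term v³: subtract (8/3)·g_2 from 8/3v³ + ⅔v² + 5/3v - 5 → 0
  normal form = 0.
Since the normal form is 0, p ∈ I.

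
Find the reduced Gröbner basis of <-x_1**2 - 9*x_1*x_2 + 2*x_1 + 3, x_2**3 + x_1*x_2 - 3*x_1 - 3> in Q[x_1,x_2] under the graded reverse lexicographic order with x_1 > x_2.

This is the nonlinear analogue of row-reducing a linear system.

f_1 = -x_1**2 - 9*x_1*x_2 + 2*x_1 + 3, LT = x_1**2.
f_2 = x_2**3 + x_1*x_2 - 3*x_1 - 3, LT = x_2**3.

S(f_1,f_2): leading monomials are coprime, so the S-polynomial reduces to 0 (Buchberger's first criterion).
Every S-polynomial of the final basis reduces to 0, so we have a Gröbner basis.

G = {x_2**3 + x_1*x_2 - 3*x_1 - 3, x_1**2 + 9*x_1*x_2 - 2*x_1 - 3}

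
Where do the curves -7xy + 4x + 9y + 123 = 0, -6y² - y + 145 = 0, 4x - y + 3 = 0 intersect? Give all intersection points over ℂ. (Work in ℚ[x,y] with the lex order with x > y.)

Compute a lex Gröbner basis by Buchberger's algorithm.
f_1 = -7xy + 4x + 9y + 123, LT = xy.
f_2 = -6y² - y + 145, LT = y².
f_3 = 4x - y + 3, LT = x.

S(f_1,f_2): lcm = xy². S = -31/42xy + 145/6x - 9/7y² - 123/7y.
  reduce S modulo (f_1, f_2, f_3):
  remainder -4849/392y - 24245/392 ≠ 0; add h_4 = -4849/392y - 24245/392 to the basis.

The other S-polynomials (S(f_1,f_3), S(f_2,f_3), S(f_1,h_4), S(f_2,h_4), S(f_3,h_4)) all reduce to 0 modulo the current basis, so we have a Gröbner basis.
Inter-reduce: drop elements whose leading term is divisible by another's, tail-reduce, and make monic.
Reduced Gröbner basis: {x + 2, y + 5}.

The lex basis is triangular: the last element involves only y. Solving y + 5 = 0 gives y ∈ {-5}; substituting each value into the earlier elements determines the remaining variables.
  y = -5: the earlier basis element becomes x + 2 = 0, giving x = -2 — point (-2, -5).

{(-2, -5)}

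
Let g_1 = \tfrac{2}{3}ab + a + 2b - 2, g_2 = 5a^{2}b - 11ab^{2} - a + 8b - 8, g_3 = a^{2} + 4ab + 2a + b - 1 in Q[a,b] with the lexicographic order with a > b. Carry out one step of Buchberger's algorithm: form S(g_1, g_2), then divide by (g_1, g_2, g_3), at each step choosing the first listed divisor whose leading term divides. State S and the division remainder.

lcm(LM(g_1), LM(g_2)) = a^{2}b.
S = (lcm/LT(g_1))·g_1 − (lcm/LT(g_2))·g_2 = \tfrac{3}{2}a^{2} + \tfrac{11}{5}ab^{2} + 3ab - \tfrac{14}{5}a - \tfrac{8}{5}b + \tfrac{8}{5}.
Reduce S modulo (g_1, g_2, g_3) in that order:
  leading term a^{2}: subtract (\tfrac{3}{2})·g_3 from \tfrac{3}{2}a^{2} + \tfrac{11}{5}ab^{2} + 3ab - \tfrac{14}{5}a - \tfrac{8}{5}b + \tfrac{8}{5} → \tfrac{11}{5}ab^{2} - 3ab - \tfrac{29}{5}a - \tfrac{31}{10}b + \tfrac{31}{10}
  leading term ab^{2}: subtract (\tfrac{33}{10}b)·g_1 from \tfrac{11}{5}ab^{2} - 3ab - \tfrac{29}{5}a - \tfrac{31}{10}b + \tfrac{31}{10} → -\tfrac{63}{10}ab - \tfrac{29}{5}a - \tfrac{33}{5}b^{2} + \tfrac{7}{2}b + \tfrac{31}{10}
  leading term ab: subtract (-\tfrac{189}{20})·g_1 from -\tfrac{63}{10}ab - \tfrac{29}{5}a - \tfrac{33}{5}b^{2} + \tfrac{7}{2}b + \tfrac{31}{10} → \tfrac{73}{20}a - \tfrac{33}{5}b^{2} + \tfrac{112}{5}b - \tfrac{79}{5}
  leading term a: no divisor's leading term divides it; move \tfrac{73}{20}a to the remainder.
  leading term b^{2}: no divisor's leading term divides it; move -\tfrac{33}{5}b^{2} to the remainder.
  leading term b: no divisor's leading term divides it; move \tfrac{112}{5}b to the remainder.
  leading term 1: no divisor's leading term divides it; move -\tfrac{79}{5} to the remainder.
The remainder \tfrac{73}{20}a - \tfrac{33}{5}b^{2} + \tfrac{112}{5}b - \tfrac{79}{5} is nonzero, so it would be added as the next basis element.
An S-polynomial is built so that the two leading terms cancel; whether anything survives reduction is exactly the Gröbner-basis criterion.

S(g_1, g_2) = \tfrac{3}{2}a^{2} + \tfrac{11}{5}ab^{2} + 3ab - \tfrac{14}{5}a - \tfrac{8}{5}b + \tfrac{8}{5}; remainder on division = \tfrac{73}{20}a - \tfrac{33}{5}b^{2} + \tfrac{112}{5}b - \tfrac{79}{5}.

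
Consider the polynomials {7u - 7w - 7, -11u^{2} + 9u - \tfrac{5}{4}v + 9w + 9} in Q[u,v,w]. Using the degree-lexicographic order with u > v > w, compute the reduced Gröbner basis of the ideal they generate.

f_1 = 7u - 7w - 7, LT = u.
f_2 = -11u^{2} + 9u - \tfrac{5}{4}v + 9w + 9, LT = u^{2}.

S(f_1,f_2): lcm = u^{2}. S = -uw - \tfrac{2}{11}u - \tfrac{5}{44}v + \tfrac{9}{11}w + \tfrac{9}{11}.
  leading term uw: subtract (-\tfrac{1}{7}w)·f_1 from -uw - \tfrac{2}{11}u - \tfrac{5}{44}v + \tfrac{9}{11}w + \tfrac{9}{11} → -w^{2} - \tfrac{2}{11}u - \tfrac{5}{44}v - \tfrac{2}{11}w + \tfrac{9}{11}
  leading term w^{2}: no divisor's leading term divides it; move -w^{2} to the remainder.
  leading term u: subtract (-\tfrac{2}{77})·f_1 from -\tfrac{2}{11}u - \tfrac{5}{44}v - \tfrac{2}{11}w + \tfrac{9}{11} → -\tfrac{5}{44}v - \tfrac{4}{11}w + \tfrac{7}{11}
  leading term v: no divisor's leading term divides it; move -\tfrac{5}{44}v to the remainder.
  leading term w: no divisor's leading term divides it; move -\tfrac{4}{11}w to the remainder.
  leading term 1: no divisor's leading term divides it; move \tfrac{7}{11} to the remainder.
  remainder -w^{2} - \tfrac{5}{44}v - \tfrac{4}{11}w + \tfrac{7}{11} ≠ 0; add g_3 = -w^{2} - \tfrac{5}{44}v - \tfrac{4}{11}w + \tfrac{7}{11} to the basis.

The other S-polynomials (S(f_1,g_3), S(f_2,g_3)) all reduce to 0 modulo the current basis, so we have a Gröbner basis.
Inter-reduce: drop elements whose leading term is divisible by another's, tail-reduce, and make monic.

G = {w^{2} + \tfrac{5}{44}v + \tfrac{4}{11}w - \tfrac{7}{11}, u - w - 1}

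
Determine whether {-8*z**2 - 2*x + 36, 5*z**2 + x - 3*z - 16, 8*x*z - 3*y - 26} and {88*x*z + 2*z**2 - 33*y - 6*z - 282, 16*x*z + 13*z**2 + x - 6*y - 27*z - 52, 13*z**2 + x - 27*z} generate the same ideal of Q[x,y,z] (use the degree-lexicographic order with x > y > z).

Yes, the ideals are equal.

For a fixed monomial order, each ideal has a unique reduced Gröbner basis; comparing bases decides equality.
Buchberger on the first generating set:
f_1 = -8*z**2 - 2*x + 36, LT = z**2.
f_2 = 5*z**2 + x - 3*z - 16, LT = z**2.
f_3 = 8*x*z - 3*y - 26, LT = x*z.

S(f_1,f_2): lcm = z**2. S = 1/20*x + 3/5*z - 13/10.
  reduce S modulo (f_1, f_2, f_3):
  remainder 1/20*x + 3/5*z - 13/10 ≠ 0; add g_4 = 1/20*x + 3/5*z - 13/10 to the basis.

S(f_1,f_3): lcm = x*z**2. S = 1/4*x**2 + 3/8*y*z - 9/2*x + 13/4*z.
  reduce S modulo (f_1, f_2, f_3, g_4):
  remainder 3/8*y*z - 9/8*y - 83/4*z + 169/4 ≠ 0; add g_5 = 3/8*y*z - 9/8*y - 83/4*z + 169/4 to the basis.

S(f_3,g_4): lcm = x*z. S = -12*z**2 - 3/8*y + 26*z - 13/4.
  reduce S modulo (f_1, f_2, f_3, g_4, g_5):
  remainder -3/8*y - 10*z + 83/4 ≠ 0; add g_6 = -3/8*y - 10*z + 83/4 to the basis.

The other S-polynomials (S(f_2,f_3), S(f_1,g_4), S(f_2,g_4), S(f_1,g_5), S(f_2,g_5), S(f_3,g_5), S(g_4,g_5), S(f_1,g_6), S(f_2,g_6), S(f_3,g_6), S(g_4,g_6), S(g_5,g_6)) all reduce to 0 modulo the current basis, so we have a Gröbner basis.
Inter-reduce: drop elements whose leading term is divisible by another's, tail-reduce, and make monic.
Reduced Gröbner basis: {z**2 - 3*z + 2, x + 12*z - 26, y + 80/3*z - 166/3}.

Buchberger on the second generating set:
h_1 = 88*x*z + 2*z**2 - 33*y - 6*z - 282, LT = x*z.
h_2 = 16*x*z + 13*z**2 + x - 6*y - 27*z - 52, LT = x*z.
h_3 = 13*z**2 + x - 27*z, LT = z**2.

S(h_1,h_2): lcm = x*z. S = -139/176*z**2 - 1/16*x + 285/176*z + 1/22.
  reduce S modulo (h_1, h_2, h_3):
  remainder -1/572*x - 3/143*z + 1/22 ≠ 0; add k_4 = -1/572*x - 3/143*z + 1/22 to the basis.

S(h_1,h_3): lcm = x*z**2. S = 1/44*z**3 - 1/13*x**2 + 27/13*x*z - 3/8*y*z - 3/44*z**2 - 141/44*z.
  reduce S modulo (h_1, h_2, h_3, k_4):
  remainder -3/8*y*z + 5145/4576*y + 11859/572*z - 96585/2288 ≠ 0; add k_5 = -3/8*y*z + 5145/4576*y + 11859/572*z - 96585/2288 to the basis.

S(h_2,h_3): lcm = x*z**2. S = 13/16*z**3 - 1/13*x**2 + 445/208*x*z - 3/8*y*z - 27/16*z**2 - 13/4*z.
  reduce S modulo (h_1, h_2, h_3, k_4, k_5):
  remainder 3/4576*y + 5/286*z - 83/2288 ≠ 0; add k_6 = 3/4576*y + 5/286*z - 83/2288 to the basis.

The other S-polynomials (S(h_1,k_4), S(h_2,k_4), S(h_3,k_4), S(h_1,k_5), S(h_2,k_5), S(h_3,k_5), S(k_4,k_5), S(h_1,k_6), S(h_2,k_6), S(h_3,k_6), S(k_4,k_6), S(k_5,k_6)) all reduce to 0 modulo the current basis, so we have a Gröbner basis.
Inter-reduce: drop elements whose leading term is divisible by another's, tail-reduce, and make monic.
Reduced Gröbner basis: {z**2 - 3*z + 2, x + 12*z - 26, y + 80/3*z - 166/3}.

These coincide, so the ideals are equal.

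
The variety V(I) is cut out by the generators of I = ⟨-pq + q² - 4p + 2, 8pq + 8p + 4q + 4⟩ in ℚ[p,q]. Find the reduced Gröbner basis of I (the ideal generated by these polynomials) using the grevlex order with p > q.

G = {p² - ½p - ½, pq + p + ½q + ½, q² - 3p + ½q + 5/2}

f_1 = -pq + q² - 4p + 2, LT = pq.
f_2 = 8pq + 8p + 4q + 4, LT = pq.

S(f_1,f_2): lcm = pq. S = -q² + 3p - ½q - 5/2.
  leading term q²: no divisor's leading term divides it; move -q² to the remainder.
  leading term p: no divisor's leading term divides it; move 3p to the remainder.
  leading term q: no divisor's leading term divides it; move -½q to the remainder.
  leading term 1: no divisor's leading term divides it; move -5/2 to the remainder.
  remainder -q² + 3p - ½q - 5/2 ≠ 0; add g_3 = -q² + 3p - ½q - 5/2 to the basis.

S(f_1,g_3): lcm = pq². S = -q³ + 3p² + 7/2pq - 5/2p - 2q.
  leading term q³: subtract (q)·g_3 from -q³ + 3p² + 7/2pq - 5/2p - 2q → 3p² + ½pq + ½q² - 5/2p + ½q
  leading term p²: no divisor's leading term divides it; move 3p² to the remainder.
  leading term pq: subtract (-½)·f_1 from ½pq + ½q² - 5/2p + ½q → q² - 9/2p + ½q + 1
  leading term q²: subtract (-1)·g_3 from q² - 9/2p + ½q + 1 → -3/2p - 3/2
  leading term p: no divisor's leading term divides it; move -3/2p to the remainder.
  leading term 1: no divisor's leading term divides it; move -3/2 to the remainder.
  remainder 3p² - 3/2p - 3/2 ≠ 0; add g_4 = 3p² - 3/2p - 3/2 to the basis.

The other S-polynomials (S(f_2,g_3), S(f_1,g_4), S(f_2,g_4), S(g_3,g_4)) all reduce to 0 modulo the current basis, so we have a Gröbner basis.
Inter-reduce: drop elements whose leading term is divisible by another's, tail-reduce, and make monic.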